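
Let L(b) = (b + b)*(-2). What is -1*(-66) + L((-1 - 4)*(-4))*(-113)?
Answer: 9106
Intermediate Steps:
L(b) = -4*b (L(b) = (2*b)*(-2) = -4*b)
-1*(-66) + L((-1 - 4)*(-4))*(-113) = -1*(-66) - 4*(-1 - 4)*(-4)*(-113) = 66 - (-20)*(-4)*(-113) = 66 - 4*20*(-113) = 66 - 80*(-113) = 66 + 9040 = 9106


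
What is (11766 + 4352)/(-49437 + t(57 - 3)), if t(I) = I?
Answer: -16118/49383 ≈ -0.32639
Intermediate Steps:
(11766 + 4352)/(-49437 + t(57 - 3)) = (11766 + 4352)/(-49437 + (57 - 3)) = 16118/(-49437 + 54) = 16118/(-49383) = 16118*(-1/49383) = -16118/49383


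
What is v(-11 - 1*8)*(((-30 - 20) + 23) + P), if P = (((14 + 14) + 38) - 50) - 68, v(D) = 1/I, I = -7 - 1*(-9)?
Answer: -79/2 ≈ -39.500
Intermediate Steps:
I = 2 (I = -7 + 9 = 2)
v(D) = 1/2
P = -52 (P = ((28 + 38) - 50) - 68 = (66 - 50) - 68 = 16 - 68 = -52)
v(-11 - 1*8)*(((-30 - 20) + 23) + P) = (((-30 - 20) + 23) - 52)/2 = ((-50 + 23) - 52)/2 = (-27 - 52)/2 = (1/2)*(-79) = -79/2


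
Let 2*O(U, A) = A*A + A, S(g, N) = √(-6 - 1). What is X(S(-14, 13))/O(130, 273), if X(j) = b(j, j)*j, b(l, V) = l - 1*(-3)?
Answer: -1/5343 + I*√7/12467 ≈ -0.00018716 + 0.00021222*I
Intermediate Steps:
b(l, V) = 3 + l (b(l, V) = l + 3 = 3 + l)
S(g, N) = I*√7 (S(g, N) = √(-7) = I*√7)
O(U, A) = A/2 + A²/2 (O(U, A) = (A*A + A)/2 = (A² + A)/2 = (A + A²)/2 = A/2 + A²/2)
X(j) = j*(3 + j) (X(j) = (3 + j)*j = j*(3 + j))
X(S(-14, 13))/O(130, 273) = ((I*√7)*(3 + I*√7))/(((½)*273*(1 + 273))) = (I*√7*(3 + I*√7))/(((½)*273*274)) = (I*√7*(3 + I*√7))/37401 = (I*√7*(3 + I*√7))*(1/37401) = I*√7*(3 + I*√7)/37401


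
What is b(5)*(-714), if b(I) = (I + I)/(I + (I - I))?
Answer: -1428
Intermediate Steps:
b(I) = 2 (b(I) = (2*I)/(I + 0) = (2*I)/I = 2)
b(5)*(-714) = 2*(-714) = -1428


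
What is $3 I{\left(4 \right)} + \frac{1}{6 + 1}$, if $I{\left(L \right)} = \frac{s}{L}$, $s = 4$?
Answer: $\frac{22}{7} \approx 3.1429$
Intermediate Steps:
$I{\left(L \right)} = \frac{4}{L}$
$3 I{\left(4 \right)} + \frac{1}{6 + 1} = 3 \cdot \frac{4}{4} + \frac{1}{6 + 1} = 3 \cdot 4 \cdot \frac{1}{4} + \frac{1}{7} = 3 \cdot 1 + \frac{1}{7} = 3 + \frac{1}{7} = \frac{22}{7}$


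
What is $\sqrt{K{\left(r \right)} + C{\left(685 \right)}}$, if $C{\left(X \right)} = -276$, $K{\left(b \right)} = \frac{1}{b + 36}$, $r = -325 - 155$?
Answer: $\frac{i \sqrt{13602495}}{222} \approx 16.613 i$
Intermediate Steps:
$r = -480$
$K{\left(b \right)} = \frac{1}{36 + b}$
$\sqrt{K{\left(r \right)} + C{\left(685 \right)}} = \sqrt{\frac{1}{36 - 480} - 276} = \sqrt{\frac{1}{-444} - 276} = \sqrt{- \frac{1}{444} - 276} = \sqrt{- \frac{122545}{444}} = \frac{i \sqrt{13602495}}{222}$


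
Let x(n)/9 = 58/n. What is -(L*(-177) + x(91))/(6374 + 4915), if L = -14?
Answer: -75340/342433 ≈ -0.22001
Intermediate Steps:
x(n) = 522/n (x(n) = 9*(58/n) = 522/n)
-(L*(-177) + x(91))/(6374 + 4915) = -(-14*(-177) + 522/91)/(6374 + 4915) = -(2478 + 522*(1/91))/11289 = -(2478 + 522/91)/11289 = -226020/(91*11289) = -1*75340/342433 = -75340/342433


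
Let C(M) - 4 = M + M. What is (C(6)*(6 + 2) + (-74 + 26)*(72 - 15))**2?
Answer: 6801664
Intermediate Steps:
C(M) = 4 + 2*M (C(M) = 4 + (M + M) = 4 + 2*M)
(C(6)*(6 + 2) + (-74 + 26)*(72 - 15))**2 = ((4 + 2*6)*(6 + 2) + (-74 + 26)*(72 - 15))**2 = ((4 + 12)*8 - 48*57)**2 = (16*8 - 2736)**2 = (128 - 2736)**2 = (-2608)**2 = 6801664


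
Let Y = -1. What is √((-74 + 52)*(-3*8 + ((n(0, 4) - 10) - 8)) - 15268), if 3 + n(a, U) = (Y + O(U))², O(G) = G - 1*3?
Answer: 11*I*√118 ≈ 119.49*I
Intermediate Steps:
O(G) = -3 + G (O(G) = G - 3 = -3 + G)
n(a, U) = -3 + (-4 + U)² (n(a, U) = -3 + (-1 + (-3 + U))² = -3 + (-4 + U)²)
√((-74 + 52)*(-3*8 + ((n(0, 4) - 10) - 8)) - 15268) = √((-74 + 52)*(-3*8 + (((-3 + (-4 + 4)²) - 10) - 8)) - 15268) = √(-22*(-24 + (((-3 + 0²) - 10) - 8)) - 15268) = √(-22*(-24 + (((-3 + 0) - 10) - 8)) - 15268) = √(-22*(-24 + ((-3 - 10) - 8)) - 15268) = √(-22*(-24 + (-13 - 8)) - 15268) = √(-22*(-24 - 21) - 15268) = √(-22*(-45) - 15268) = √(990 - 15268) = √(-14278) = 11*I*√118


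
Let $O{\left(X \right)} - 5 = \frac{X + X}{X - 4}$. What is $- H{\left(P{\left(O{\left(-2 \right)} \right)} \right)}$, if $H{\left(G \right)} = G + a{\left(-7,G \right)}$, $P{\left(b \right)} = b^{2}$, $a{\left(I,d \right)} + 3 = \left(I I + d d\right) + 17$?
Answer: $- \frac{91225}{81} \approx -1126.2$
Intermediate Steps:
$O{\left(X \right)} = 5 + \frac{2 X}{-4 + X}$ ($O{\left(X \right)} = 5 + \frac{X + X}{X - 4} = 5 + \frac{2 X}{-4 + X}$)
$a{\left(I,d \right)} = 14 + I^{2} + d^{2}$ ($a{\left(I,d \right)} = -3 + \left(\left(I I + d d\right) + 17\right) = -3 + \left(\left(I^{2} + d^{2}\right) + 17\right) = -3 + \left(17 + I^{2} + d^{2}\right) = 14 + I^{2} + d^{2}$)
$H{\left(G \right)} = 63 + G + G^{2}$ ($H{\left(G \right)} = G + \left(14 + \left(-7\right)^{2} + G^{2}\right) = G + \left(14 + 49 + G^{2}\right) = G + \left(63 + G^{2}\right) = 63 + G + G^{2}$)
$- H{\left(P{\left(O{\left(-2 \right)} \right)} \right)} = - (63 + \left(\frac{-20 + 7 \left(-2\right)}{-4 - 2}\right)^{2} + \left(\left(\frac{-20 + 7 \left(-2\right)}{-4 - 2}\right)^{2}\right)^{2}) = - (63 + \left(\frac{-20 - 14}{-6}\right)^{2} + \left(\left(\frac{-20 - 14}{-6}\right)^{2}\right)^{2}) = - (63 + \left(\left(- \frac{1}{6}\right) \left(-34\right)\right)^{2} + \left(\left(\left(- \frac{1}{6}\right) \left(-34\right)\right)^{2}\right)^{2}) = - (63 + \left(\frac{17}{3}\right)^{2} + \left(\left(\frac{17}{3}\right)^{2}\right)^{2}) = - (63 + \frac{289}{9} + \left(\frac{289}{9}\right)^{2}) = - (63 + \frac{289}{9} + \frac{83521}{81}) = \left(-1\right) \frac{91225}{81} = - \frac{91225}{81}$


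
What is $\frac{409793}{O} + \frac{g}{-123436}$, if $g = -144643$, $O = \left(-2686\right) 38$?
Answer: $- \frac{2238736689}{787429103} \approx -2.8431$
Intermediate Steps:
$O = -102068$
$\frac{409793}{O} + \frac{g}{-123436} = \frac{409793}{-102068} - \frac{144643}{-123436} = 409793 \left(- \frac{1}{102068}\right) - - \frac{144643}{123436} = - \frac{409793}{102068} + \frac{144643}{123436} = - \frac{2238736689}{787429103}$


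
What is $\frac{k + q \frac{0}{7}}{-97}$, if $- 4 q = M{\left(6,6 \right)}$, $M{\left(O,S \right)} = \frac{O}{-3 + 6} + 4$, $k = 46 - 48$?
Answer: $\frac{2}{97} \approx 0.020619$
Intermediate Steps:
$k = -2$ ($k = 46 - 48 = -2$)
$M{\left(O,S \right)} = 4 + \frac{O}{3}$ ($M{\left(O,S \right)} = \frac{O}{3} + 4 = 4 + \frac{O}{3}$)
$q = - \frac{3}{2}$ ($q = - \frac{4 + \frac{1}{3} \cdot 6}{4} = - \frac{4 + 2}{4} = \left(- \frac{1}{4}\right) 6 = - \frac{3}{2} \approx -1.5$)
$\frac{k + q \frac{0}{7}}{-97} = \frac{-2 - \frac{3 \cdot \frac{0}{7}}{2}}{-97} = - \frac{-2 - \frac{3 \cdot 0 \cdot \frac{1}{7}}{2}}{97} = - \frac{-2 - 0}{97} = - \frac{-2 + 0}{97} = \left(- \frac{1}{97}\right) \left(-2\right) = \frac{2}{97}$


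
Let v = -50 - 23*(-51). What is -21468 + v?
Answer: -20345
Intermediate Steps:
v = 1123 (v = -50 + 1173 = 1123)
-21468 + v = -21468 + 1123 = -20345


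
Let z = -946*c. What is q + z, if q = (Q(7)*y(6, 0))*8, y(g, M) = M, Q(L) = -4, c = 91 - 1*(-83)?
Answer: -164604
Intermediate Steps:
c = 174 (c = 91 + 83 = 174)
z = -164604 (z = -946*174 = -164604)
q = 0 (q = -4*0*8 = 0*8 = 0)
q + z = 0 - 164604 = -164604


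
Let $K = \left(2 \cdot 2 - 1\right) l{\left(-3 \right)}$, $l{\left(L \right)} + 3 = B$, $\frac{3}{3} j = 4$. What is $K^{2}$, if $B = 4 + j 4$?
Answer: $2601$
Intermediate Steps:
$j = 4$
$B = 20$ ($B = 4 + 4 \cdot 4 = 4 + 16 = 20$)
$l{\left(L \right)} = 17$ ($l{\left(L \right)} = -3 + 20 = 17$)
$K = 51$ ($K = \left(2 \cdot 2 - 1\right) 17 = \left(4 - 1\right) 17 = 3 \cdot 17 = 51$)
$K^{2} = 51^{2} = 2601$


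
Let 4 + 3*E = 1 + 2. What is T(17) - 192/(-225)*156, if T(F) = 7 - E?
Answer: 10534/75 ≈ 140.45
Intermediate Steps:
E = -⅓ (E = -4/3 + (1 + 2)/3 = -4/3 + (⅓)*3 = -4/3 + 1 = -⅓ ≈ -0.33333)
T(F) = 22/3 (T(F) = 7 - 1*(-⅓) = 7 + ⅓ = 22/3)
T(17) - 192/(-225)*156 = 22/3 - 192/(-225)*156 = 22/3 - 192*(-1/225)*156 = 22/3 + (64/75)*156 = 22/3 + 3328/25 = 10534/75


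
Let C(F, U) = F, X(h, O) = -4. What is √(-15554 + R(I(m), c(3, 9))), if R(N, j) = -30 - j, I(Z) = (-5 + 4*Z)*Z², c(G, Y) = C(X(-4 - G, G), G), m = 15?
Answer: 2*I*√3895 ≈ 124.82*I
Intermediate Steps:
c(G, Y) = -4
I(Z) = Z²*(-5 + 4*Z)
√(-15554 + R(I(m), c(3, 9))) = √(-15554 + (-30 - 1*(-4))) = √(-15554 + (-30 + 4)) = √(-15554 - 26) = √(-15580) = 2*I*√3895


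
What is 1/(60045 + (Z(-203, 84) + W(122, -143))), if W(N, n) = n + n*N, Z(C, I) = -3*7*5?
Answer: 1/42351 ≈ 2.3612e-5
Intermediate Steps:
Z(C, I) = -105 (Z(C, I) = -21*5 = -105)
W(N, n) = n + N*n
1/(60045 + (Z(-203, 84) + W(122, -143))) = 1/(60045 + (-105 - 143*(1 + 122))) = 1/(60045 + (-105 - 143*123)) = 1/(60045 + (-105 - 17589)) = 1/(60045 - 17694) = 1/42351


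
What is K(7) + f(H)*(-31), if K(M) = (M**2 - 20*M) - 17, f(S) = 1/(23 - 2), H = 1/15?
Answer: -2299/21 ≈ -109.48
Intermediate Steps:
H = 1/15 ≈ 0.066667
f(S) = 1/21
K(M) = -17 + M**2 - 20*M
K(7) + f(H)*(-31) = (-17 + 7**2 - 20*7) + (1/21)*(-31) = (-17 + 49 - 140) - 31/21 = -108 - 31/21 = -2299/21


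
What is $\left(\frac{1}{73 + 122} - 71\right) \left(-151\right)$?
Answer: $\frac{2090444}{195} \approx 10720.0$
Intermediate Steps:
$\left(\frac{1}{73 + 122} - 71\right) \left(-151\right) = \left(\frac{1}{195} - 71\right) \left(-151\right) = \left(- \frac{13844}{195}\right) \left(-151\right) = \frac{2090444}{195}$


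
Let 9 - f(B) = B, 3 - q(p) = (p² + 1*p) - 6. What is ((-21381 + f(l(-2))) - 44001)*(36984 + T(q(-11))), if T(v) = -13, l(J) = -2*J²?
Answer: -2416609415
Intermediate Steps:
q(p) = 9 - p - p² (q(p) = 3 - ((p² + 1*p) - 6) = 3 - ((p² + p) - 6) = 3 - ((p + p²) - 6) = 3 - (-6 + p + p²) = 3 + (6 - p - p²) = 9 - p - p²)
f(B) = 9 - B
((-21381 + f(l(-2))) - 44001)*(36984 + T(q(-11))) = ((-21381 + (9 - (-2)*(-2)²)) - 44001)*(36984 - 13) = ((-21381 + (9 - (-2)*4)) - 44001)*36971 = ((-21381 + (9 - 1*(-8))) - 44001)*36971 = ((-21381 + (9 + 8)) - 44001)*36971 = ((-21381 + 17) - 44001)*36971 = (-21364 - 44001)*36971 = -65365*36971 = -2416609415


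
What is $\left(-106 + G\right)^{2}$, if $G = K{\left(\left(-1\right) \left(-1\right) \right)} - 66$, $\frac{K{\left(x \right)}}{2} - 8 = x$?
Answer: $23716$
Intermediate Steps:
$K{\left(x \right)} = 16 + 2 x$
$G = -48$ ($G = \left(16 + 2 \left(\left(-1\right) \left(-1\right)\right)\right) - 66 = \left(16 + 2 \cdot 1\right) - 66 = \left(16 + 2\right) - 66 = 18 - 66 = -48$)
$\left(-106 + G\right)^{2} = \left(-106 - 48\right)^{2} = \left(-154\right)^{2} = 23716$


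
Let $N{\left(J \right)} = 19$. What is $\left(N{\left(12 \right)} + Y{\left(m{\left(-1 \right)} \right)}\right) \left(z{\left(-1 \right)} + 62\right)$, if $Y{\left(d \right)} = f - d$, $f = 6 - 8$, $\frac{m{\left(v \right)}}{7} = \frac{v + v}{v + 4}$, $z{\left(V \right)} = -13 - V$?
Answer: $\frac{3250}{3} \approx 1083.3$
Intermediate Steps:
$m{\left(v \right)} = \frac{14 v}{4 + v}$ ($m{\left(v \right)} = 7 \frac{v + v}{v + 4} = 7 \frac{2 v}{4 + v} = \frac{14 v}{4 + v}$)
$f = -2$
$Y{\left(d \right)} = -2 - d$
$\left(N{\left(12 \right)} + Y{\left(m{\left(-1 \right)} \right)}\right) \left(z{\left(-1 \right)} + 62\right) = \left(19 - \left(2 + 14 \left(-1\right) \frac{1}{4 - 1}\right)\right) \left(\left(-13 - -1\right) + 62\right) = \left(19 - \left(2 + 14 \left(-1\right) \frac{1}{3}\right)\right) \left(\left(-13 + 1\right) + 62\right) = \left(19 - \left(2 + 14 \left(-1\right) \frac{1}{3}\right)\right) \left(-12 + 62\right) = \left(19 - - \frac{8}{3}\right) 50 = \left(19 + \left(-2 + \frac{14}{3}\right)\right) 50 = \left(19 + \frac{8}{3}\right) 50 = \frac{65}{3} \cdot 50 = \frac{3250}{3}$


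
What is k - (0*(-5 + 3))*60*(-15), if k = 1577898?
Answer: 1577898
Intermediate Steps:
k - (0*(-5 + 3))*60*(-15) = 1577898 - (0*(-5 + 3))*60*(-15) = 1577898 - (0*(-2))*60*(-15) = 1577898 - 0*60*(-15) = 1577898 - 0*(-15) = 1577898 - 1*0 = 1577898 + 0 = 1577898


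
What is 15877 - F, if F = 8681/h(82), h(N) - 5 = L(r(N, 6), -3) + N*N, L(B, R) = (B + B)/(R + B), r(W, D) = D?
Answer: 106891160/6733 ≈ 15876.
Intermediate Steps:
L(B, R) = 2*B/(B + R) (L(B, R) = (2*B)/(B + R) = 2*B/(B + R))
h(N) = 9 + N² (h(N) = 5 + (2*6/(6 - 3) + N*N) = 5 + (2*6/3 + N²) = 5 + (2*6*(⅓) + N²) = 5 + (4 + N²) = 9 + N²)
F = 8681/6733 (F = 8681/(9 + 82²) = 8681/(9 + 6724) = 8681/6733 ≈ 1.2893)
15877 - F = 15877 - 1*8681/6733 = 15877 - 8681/6733 = 106891160/6733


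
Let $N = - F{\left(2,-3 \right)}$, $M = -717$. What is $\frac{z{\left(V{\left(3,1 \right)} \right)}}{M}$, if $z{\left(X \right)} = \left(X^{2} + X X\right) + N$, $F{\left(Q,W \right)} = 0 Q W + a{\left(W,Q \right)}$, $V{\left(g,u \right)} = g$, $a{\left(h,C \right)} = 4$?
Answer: $- \frac{14}{717} \approx -0.019526$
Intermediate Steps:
$F{\left(Q,W \right)} = 4$ ($F{\left(Q,W \right)} = 0 Q W + 4 = 0 W + 4 = 0 + 4 = 4$)
$N = -4$ ($N = \left(-1\right) 4 = -4$)
$z{\left(X \right)} = -4 + 2 X^{2}$ ($z{\left(X \right)} = \left(X^{2} + X X\right) - 4 = \left(X^{2} + X^{2}\right) - 4 = 2 X^{2} - 4 = -4 + 2 X^{2}$)
$\frac{z{\left(V{\left(3,1 \right)} \right)}}{M} = \frac{-4 + 2 \cdot 3^{2}}{-717} = \left(-4 + 2 \cdot 9\right) \left(- \frac{1}{717}\right) = \left(-4 + 18\right) \left(- \frac{1}{717}\right) = 14 \left(- \frac{1}{717}\right) = - \frac{14}{717}$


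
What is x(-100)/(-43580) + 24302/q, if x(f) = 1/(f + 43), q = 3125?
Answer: 12073525849/1552537500 ≈ 7.7766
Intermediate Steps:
x(f) = 1/(43 + f)
x(-100)/(-43580) + 24302/q = 1/((43 - 100)*(-43580)) + 24302/3125 = -1/43580/(-57) + 24302*(1/3125) = -1/57*(-1/43580) + 24302/3125 = 1/2484060 + 24302/3125 = 12073525849/1552537500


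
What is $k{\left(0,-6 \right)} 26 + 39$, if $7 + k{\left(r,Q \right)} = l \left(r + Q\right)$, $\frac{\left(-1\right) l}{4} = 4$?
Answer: $2353$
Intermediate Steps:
$l = -16$ ($l = \left(-4\right) 4 = -16$)
$k{\left(r,Q \right)} = -7 - 16 Q - 16 r$ ($k{\left(r,Q \right)} = -7 - 16 \left(r + Q\right) = -7 - 16 \left(Q + r\right) = -7 - \left(16 Q + 16 r\right) = -7 - 16 Q - 16 r$)
$k{\left(0,-6 \right)} 26 + 39 = \left(-7 - -96 - 0\right) 26 + 39 = \left(-7 + 96 + 0\right) 26 + 39 = 89 \cdot 26 + 39 = 2314 + 39 = 2353$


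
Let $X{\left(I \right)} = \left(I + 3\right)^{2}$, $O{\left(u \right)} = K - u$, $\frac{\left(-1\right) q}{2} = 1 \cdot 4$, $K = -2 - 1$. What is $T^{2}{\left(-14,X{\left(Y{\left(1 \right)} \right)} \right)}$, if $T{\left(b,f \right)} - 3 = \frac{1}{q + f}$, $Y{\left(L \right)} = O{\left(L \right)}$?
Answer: $\frac{400}{49} \approx 8.1633$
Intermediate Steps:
$K = -3$
$q = -8$ ($q = - 2 \cdot 1 \cdot 4 = \left(-2\right) 4 = -8$)
$O{\left(u \right)} = -3 - u$
$Y{\left(L \right)} = -3 - L$
$X{\left(I \right)} = \left(3 + I\right)^{2}$
$T{\left(b,f \right)} = 3 + \frac{1}{-8 + f}$
$T^{2}{\left(-14,X{\left(Y{\left(1 \right)} \right)} \right)} = \left(\frac{-23 + 3 \left(3 - 4\right)^{2}}{-8 + \left(3 - 4\right)^{2}}\right)^{2} = \left(\frac{-23 + 3 \left(-1\right)^{2}}{-8 + \left(-1\right)^{2}}\right)^{2} = \left(\frac{-23 + 3 \cdot 1}{-8 + 1}\right)^{2} = \left(\frac{-23 + 3}{-7}\right)^{2} = \left(\left(- \frac{1}{7}\right) \left(-20\right)\right)^{2} = \left(\frac{20}{7}\right)^{2} = \frac{400}{49}$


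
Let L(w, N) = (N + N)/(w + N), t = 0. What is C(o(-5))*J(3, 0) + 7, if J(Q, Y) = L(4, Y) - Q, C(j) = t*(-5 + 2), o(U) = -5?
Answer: 7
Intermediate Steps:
C(j) = 0 (C(j) = 0*(-5 + 2) = 0*(-3) = 0)
L(w, N) = 2*N/(N + w) (L(w, N) = (2*N)/(N + w) = 2*N/(N + w))
J(Q, Y) = -Q + 2*Y/(4 + Y) (J(Q, Y) = 2*Y/(Y + 4) - Q = 2*Y/(4 + Y) - Q = -Q + 2*Y/(4 + Y))
C(o(-5))*J(3, 0) + 7 = 0*((2*0 - 1*3*(4 + 0))/(4 + 0)) + 7 = 0*((0 - 1*3*4)/4) + 7 = 0*((0 - 12)/4) + 7 = 0*((¼)*(-12)) + 7 = 0*(-3) + 7 = 0 + 7 = 7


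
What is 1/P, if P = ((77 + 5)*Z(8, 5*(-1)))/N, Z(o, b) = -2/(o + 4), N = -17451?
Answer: 52353/41 ≈ 1276.9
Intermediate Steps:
Z(o, b) = -2/(4 + o)
P = 41/52353 (P = ((77 + 5)*(-2/(4 + 8)))/(-17451) = (82*(-2/12))*(-1/17451) = (82*(-2*1/12))*(-1/17451) = (82*(-⅙))*(-1/17451) = -41/3*(-1/17451) = 41/52353 ≈ 0.00078315)
1/P = 1/(41/52353) = 52353/41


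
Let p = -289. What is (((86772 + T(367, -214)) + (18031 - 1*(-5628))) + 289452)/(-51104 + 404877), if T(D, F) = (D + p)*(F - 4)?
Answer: 54697/50539 ≈ 1.0823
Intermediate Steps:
T(D, F) = (-289 + D)*(-4 + F) (T(D, F) = (D - 289)*(F - 4) = (-289 + D)*(-4 + F))
(((86772 + T(367, -214)) + (18031 - 1*(-5628))) + 289452)/(-51104 + 404877) = (((86772 + (1156 - 289*(-214) - 4*367 + 367*(-214))) + (18031 - 1*(-5628))) + 289452)/(-51104 + 404877) = (((86772 + (1156 + 61846 - 1468 - 78538)) + (18031 + 5628)) + 289452)/353773 = (((86772 - 17004) + 23659) + 289452)*(1/353773) = ((69768 + 23659) + 289452)*(1/353773) = (93427 + 289452)*(1/353773) = 382879*(1/353773) = 54697/50539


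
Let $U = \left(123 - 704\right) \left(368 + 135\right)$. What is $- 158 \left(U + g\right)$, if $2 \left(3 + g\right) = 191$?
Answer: $46159779$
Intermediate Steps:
$g = \frac{185}{2}$ ($g = -3 + \frac{1}{2} \cdot 191 = -3 + \frac{191}{2} = \frac{185}{2} \approx 92.5$)
$U = -292243$ ($U = \left(-581\right) 503 = -292243$)
$- 158 \left(U + g\right) = - 158 \left(-292243 + \frac{185}{2}\right) = \left(-158\right) \left(- \frac{584301}{2}\right) = 46159779$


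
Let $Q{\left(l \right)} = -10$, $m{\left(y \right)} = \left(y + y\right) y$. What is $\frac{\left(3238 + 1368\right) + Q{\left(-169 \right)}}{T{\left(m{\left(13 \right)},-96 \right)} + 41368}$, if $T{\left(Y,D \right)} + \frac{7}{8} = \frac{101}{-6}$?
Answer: $\frac{110304}{992407} \approx 0.11115$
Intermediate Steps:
$m{\left(y \right)} = 2 y^{2}$ ($m{\left(y \right)} = 2 y y = 2 y^{2}$)
$T{\left(Y,D \right)} = - \frac{425}{24}$ ($T{\left(Y,D \right)} = - \frac{7}{8} + \frac{101}{-6} = - \frac{7}{8} + 101 \left(- \frac{1}{6}\right) = - \frac{7}{8} - \frac{101}{6} = - \frac{425}{24}$)
$\frac{\left(3238 + 1368\right) + Q{\left(-169 \right)}}{T{\left(m{\left(13 \right)},-96 \right)} + 41368} = \frac{\left(3238 + 1368\right) - 10}{- \frac{425}{24} + 41368} = \frac{4606 - 10}{\frac{992407}{24}} = 4596 \cdot \frac{24}{992407} = \frac{110304}{992407}$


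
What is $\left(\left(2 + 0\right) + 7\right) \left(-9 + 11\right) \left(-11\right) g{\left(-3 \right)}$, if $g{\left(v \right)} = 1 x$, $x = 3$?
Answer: $-594$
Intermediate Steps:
$g{\left(v \right)} = 3$ ($g{\left(v \right)} = 1 \cdot 3 = 3$)
$\left(\left(2 + 0\right) + 7\right) \left(-9 + 11\right) \left(-11\right) g{\left(-3 \right)} = \left(\left(2 + 0\right) + 7\right) \left(-9 + 11\right) \left(-11\right) 3 = \left(2 + 7\right) 2 \left(-11\right) 3 = 9 \cdot 2 \left(-11\right) 3 = 18 \left(-11\right) 3 = \left(-198\right) 3 = -594$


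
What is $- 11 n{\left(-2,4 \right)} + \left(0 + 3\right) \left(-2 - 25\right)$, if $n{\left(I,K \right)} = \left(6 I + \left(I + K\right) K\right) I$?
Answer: $-169$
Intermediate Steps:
$n{\left(I,K \right)} = I \left(6 I + K \left(I + K\right)\right)$ ($n{\left(I,K \right)} = \left(6 I + K \left(I + K\right)\right) I = I \left(6 I + K \left(I + K\right)\right)$)
$- 11 n{\left(-2,4 \right)} + \left(0 + 3\right) \left(-2 - 25\right) = - 11 \left(- 2 \left(4^{2} + 6 \left(-2\right) - 8\right)\right) + \left(0 + 3\right) \left(-2 - 25\right) = - 11 \left(- 2 \left(16 - 12 - 8\right)\right) + 3 \left(-27\right) = - 11 \left(\left(-2\right) \left(-4\right)\right) - 81 = \left(-11\right) 8 - 81 = -88 - 81 = -169$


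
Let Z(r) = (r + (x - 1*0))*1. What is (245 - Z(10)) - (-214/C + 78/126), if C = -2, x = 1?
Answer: 2654/21 ≈ 126.38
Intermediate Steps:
Z(r) = 1 + r (Z(r) = (r + (1 - 1*0))*1 = (r + (1 + 0))*1 = (r + 1)*1 = (1 + r)*1 = 1 + r)
(245 - Z(10)) - (-214/C + 78/126) = (245 - (1 + 10)) - (-214/(-2) + 78/126) = (245 - 1*11) - (-214*(-1/2) + 78*(1/126)) = (245 - 11) - (107 + 13/21) = 234 - 1*2260/21 = 234 - 2260/21 = 2654/21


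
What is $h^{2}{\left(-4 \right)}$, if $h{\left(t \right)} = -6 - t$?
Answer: $4$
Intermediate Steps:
$h^{2}{\left(-4 \right)} = \left(-6 - -4\right)^{2} = \left(-6 + 4\right)^{2} = \left(-2\right)^{2} = 4$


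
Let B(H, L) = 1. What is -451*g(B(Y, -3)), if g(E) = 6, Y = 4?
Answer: -2706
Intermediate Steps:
-451*g(B(Y, -3)) = -451*6 = -2706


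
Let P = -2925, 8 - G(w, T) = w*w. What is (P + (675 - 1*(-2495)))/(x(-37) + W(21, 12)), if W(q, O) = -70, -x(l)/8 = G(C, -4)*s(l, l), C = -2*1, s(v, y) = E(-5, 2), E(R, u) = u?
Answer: -245/134 ≈ -1.8284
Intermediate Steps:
s(v, y) = 2
C = -2
G(w, T) = 8 - w² (G(w, T) = 8 - w*w = 8 - w²)
x(l) = -64 (x(l) = -8*(8 - 1*(-2)²)*2 = -8*(8 - 1*4)*2 = -8*(8 - 4)*2 = -32*2 = -8*8 = -64)
(P + (675 - 1*(-2495)))/(x(-37) + W(21, 12)) = (-2925 + (675 - 1*(-2495)))/(-64 - 70) = (-2925 + (675 + 2495))/(-134) = (-2925 + 3170)*(-1/134) = 245*(-1/134) = -245/134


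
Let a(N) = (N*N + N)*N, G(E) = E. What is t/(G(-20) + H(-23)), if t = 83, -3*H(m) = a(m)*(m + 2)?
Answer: -83/81486 ≈ -0.0010186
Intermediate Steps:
a(N) = N*(N + N²) (a(N) = (N² + N)*N = (N + N²)*N = N*(N + N²))
H(m) = -m²*(1 + m)*(2 + m)/3 (H(m) = -m²*(1 + m)*(m + 2)/3 = -m²*(1 + m)*(2 + m)/3)
t/(G(-20) + H(-23)) = 83/(-20 - ⅓*(-23)²*(1 - 23)*(2 - 23)) = 83/(-20 - ⅓*529*(-22)*(-21)) = 83/(-20 - 81466) = 83/(-81486) = -1/81486*83 = -83/81486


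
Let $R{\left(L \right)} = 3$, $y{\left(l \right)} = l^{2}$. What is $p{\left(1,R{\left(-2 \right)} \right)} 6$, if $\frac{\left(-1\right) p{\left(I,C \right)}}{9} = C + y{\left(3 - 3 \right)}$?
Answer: $-162$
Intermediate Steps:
$p{\left(I,C \right)} = - 9 C$ ($p{\left(I,C \right)} = - 9 \left(C + \left(3 - 3\right)^{2}\right) = - 9 \left(C + 0^{2}\right) = - 9 \left(C + 0\right) = - 9 C$)
$p{\left(1,R{\left(-2 \right)} \right)} 6 = \left(-9\right) 3 \cdot 6 = \left(-27\right) 6 = -162$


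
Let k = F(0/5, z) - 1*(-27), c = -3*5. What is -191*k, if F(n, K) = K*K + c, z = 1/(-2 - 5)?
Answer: -112499/49 ≈ -2295.9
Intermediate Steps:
c = -15
z = -1/7 (z = 1/(-7) = -1/7 ≈ -0.14286)
F(n, K) = -15 + K**2 (F(n, K) = K*K - 15 = K**2 - 15 = -15 + K**2)
k = 589/49 (k = (-15 + (-1/7)**2) - 1*(-27) = (-15 + 1/49) + 27 = -734/49 + 27 = 589/49 ≈ 12.020)
-191*k = -191*589/49 = -112499/49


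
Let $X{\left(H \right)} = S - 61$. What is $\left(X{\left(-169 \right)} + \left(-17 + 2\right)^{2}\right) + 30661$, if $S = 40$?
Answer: $30865$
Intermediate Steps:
$X{\left(H \right)} = -21$ ($X{\left(H \right)} = 40 - 61 = -21$)
$\left(X{\left(-169 \right)} + \left(-17 + 2\right)^{2}\right) + 30661 = \left(-21 + \left(-17 + 2\right)^{2}\right) + 30661 = \left(-21 + \left(-15\right)^{2}\right) + 30661 = \left(-21 + 225\right) + 30661 = 204 + 30661 = 30865$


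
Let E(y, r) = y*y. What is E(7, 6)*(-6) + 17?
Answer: -277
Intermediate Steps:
E(y, r) = y**2
E(7, 6)*(-6) + 17 = 7**2*(-6) + 17 = 49*(-6) + 17 = -294 + 17 = -277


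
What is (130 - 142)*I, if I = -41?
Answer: 492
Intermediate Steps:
(130 - 142)*I = (130 - 142)*(-41) = -12*(-41) = 492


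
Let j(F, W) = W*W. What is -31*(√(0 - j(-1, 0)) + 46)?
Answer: -1426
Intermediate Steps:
j(F, W) = W²
-31*(√(0 - j(-1, 0)) + 46) = -31*(√(0 - 1*0²) + 46) = -31*(√(0 - 1*0) + 46) = -31*(√(0 + 0) + 46) = -31*(√0 + 46) = -31*(0 + 46) = -31*46 = -1426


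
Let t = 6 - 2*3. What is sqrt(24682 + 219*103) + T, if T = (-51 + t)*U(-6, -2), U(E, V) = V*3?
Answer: 306 + sqrt(47239) ≈ 523.35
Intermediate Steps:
t = 0 (t = 6 - 6 = 0)
U(E, V) = 3*V
T = 306 (T = (-51 + 0)*(3*(-2)) = -51*(-6) = 306)
sqrt(24682 + 219*103) + T = sqrt(24682 + 219*103) + 306 = sqrt(24682 + 22557) + 306 = sqrt(47239) + 306 = 306 + sqrt(47239)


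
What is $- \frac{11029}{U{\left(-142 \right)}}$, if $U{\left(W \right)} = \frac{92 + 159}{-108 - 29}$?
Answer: $\frac{1510973}{251} \approx 6019.8$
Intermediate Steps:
$U{\left(W \right)} = - \frac{251}{137}$ ($U{\left(W \right)} = \frac{251}{-137} = 251 \left(- \frac{1}{137}\right) = - \frac{251}{137}$)
$- \frac{11029}{U{\left(-142 \right)}} = - \frac{11029}{- \frac{251}{137}} = \left(-11029\right) \left(- \frac{137}{251}\right) = \frac{1510973}{251}$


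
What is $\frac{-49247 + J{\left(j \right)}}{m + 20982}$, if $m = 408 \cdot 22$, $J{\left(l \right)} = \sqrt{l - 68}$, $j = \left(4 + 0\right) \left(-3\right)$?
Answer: $- \frac{49247}{29958} + \frac{2 i \sqrt{5}}{14979} \approx -1.6439 + 0.00029856 i$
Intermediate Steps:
$j = -12$ ($j = 4 \left(-3\right) = -12$)
$J{\left(l \right)} = \sqrt{-68 + l}$
$m = 8976$
$\frac{-49247 + J{\left(j \right)}}{m + 20982} = \frac{-49247 + \sqrt{-68 - 12}}{8976 + 20982} = \frac{-49247 + \sqrt{-80}}{29958} = \left(-49247 + 4 i \sqrt{5}\right) \frac{1}{29958} = - \frac{49247}{29958} + \frac{2 i \sqrt{5}}{14979}$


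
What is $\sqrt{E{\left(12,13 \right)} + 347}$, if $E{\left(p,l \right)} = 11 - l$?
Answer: $\sqrt{345} \approx 18.574$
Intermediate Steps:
$\sqrt{E{\left(12,13 \right)} + 347} = \sqrt{\left(11 - 13\right) + 347} = \sqrt{-2 + 347} = \sqrt{345}$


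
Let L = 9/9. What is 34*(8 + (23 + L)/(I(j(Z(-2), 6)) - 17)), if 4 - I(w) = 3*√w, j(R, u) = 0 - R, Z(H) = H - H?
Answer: 2720/13 ≈ 209.23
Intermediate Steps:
Z(H) = 0
j(R, u) = -R
L = 1 (L = 9*(⅑) = 1)
I(w) = 4 - 3*√w
34*(8 + (23 + L)/(I(j(Z(-2), 6)) - 17)) = 34*(8 + (23 + 1)/((4 - 3*√(-1*0)) - 17)) = 34*(8 + 24/((4 - 3*√0) - 17)) = 34*(8 + 24/((4 - 3*0) - 17)) = 34*(8 + 24/((4 + 0) - 17)) = 34*(8 + 24/(4 - 17)) = 34*(8 + 24/(-13)) = 34*(8 + 24*(-1/13)) = 34*(8 - 24/13) = 34*(80/13) = 2720/13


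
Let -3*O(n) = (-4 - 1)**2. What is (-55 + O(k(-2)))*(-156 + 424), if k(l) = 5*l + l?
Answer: -50920/3 ≈ -16973.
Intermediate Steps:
k(l) = 6*l
O(n) = -25/3 (O(n) = -(-4 - 1)**2/3 = -1/3*(-5)**2 = -1/3*25 = -25/3)
(-55 + O(k(-2)))*(-156 + 424) = (-55 - 25/3)*(-156 + 424) = -190/3*268 = -50920/3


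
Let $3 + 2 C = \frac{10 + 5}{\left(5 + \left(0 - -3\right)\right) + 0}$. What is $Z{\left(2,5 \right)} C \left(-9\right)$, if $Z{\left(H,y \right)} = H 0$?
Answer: $0$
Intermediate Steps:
$Z{\left(H,y \right)} = 0$
$C = - \frac{9}{16}$ ($C = - \frac{3}{2} + \frac{\left(10 + 5\right) \frac{1}{\left(5 + \left(0 - -3\right)\right) + 0}}{2} = - \frac{3}{2} + \frac{15 \frac{1}{\left(5 + \left(0 + 3\right)\right) + 0}}{2} = - \frac{3}{2} + \frac{15 \frac{1}{\left(5 + 3\right) + 0}}{2} = - \frac{3}{2} + \frac{15 \frac{1}{8 + 0}}{2} = - \frac{3}{2} + \frac{15 \cdot \frac{1}{8}}{2} = - \frac{3}{2} + \frac{1}{2} \cdot \frac{15}{8} = - \frac{3}{2} + \frac{15}{16} = - \frac{9}{16} \approx -0.5625$)
$Z{\left(2,5 \right)} C \left(-9\right) = 0 \left(- \frac{9}{16}\right) \left(-9\right) = 0 \left(-9\right) = 0$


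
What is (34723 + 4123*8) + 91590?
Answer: 159297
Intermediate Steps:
(34723 + 4123*8) + 91590 = (34723 + 32984) + 91590 = 67707 + 91590 = 159297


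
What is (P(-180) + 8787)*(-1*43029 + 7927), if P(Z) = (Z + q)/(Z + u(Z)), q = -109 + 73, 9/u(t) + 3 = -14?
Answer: -105192796050/341 ≈ -3.0848e+8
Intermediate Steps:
u(t) = -9/17 (u(t) = 9/(-3 - 14) = 9/(-17) = 9*(-1/17) = -9/17)
q = -36
P(Z) = (-36 + Z)/(-9/17 + Z) (P(Z) = (Z - 36)/(Z - 9/17) = (-36 + Z)/(-9/17 + Z))
(P(-180) + 8787)*(-1*43029 + 7927) = (17*(-36 - 180)/(-9 + 17*(-180)) + 8787)*(-1*43029 + 7927) = (17*(-216)/(-9 - 3060) + 8787)*(-43029 + 7927) = (17*(-216)/(-3069) + 8787)*(-35102) = (17*(-1/3069)*(-216) + 8787)*(-35102) = (408/341 + 8787)*(-35102) = (2996775/341)*(-35102) = -105192796050/341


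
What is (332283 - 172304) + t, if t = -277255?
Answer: -117276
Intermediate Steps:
(332283 - 172304) + t = (332283 - 172304) - 277255 = 159979 - 277255 = -117276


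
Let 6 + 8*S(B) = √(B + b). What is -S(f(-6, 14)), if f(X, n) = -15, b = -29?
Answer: ¾ - I*√11/4 ≈ 0.75 - 0.82916*I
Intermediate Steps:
S(B) = -¾ + √(-29 + B)/8 (S(B) = -¾ + √(B - 29)/8 = -¾ + √(-29 + B)/8)
-S(f(-6, 14)) = -(-¾ + √(-29 - 15)/8) = -(-¾ + √(-44)/8) = -(-¾ + (2*I*√11)/8) = -(-¾ + I*√11/4) = ¾ - I*√11/4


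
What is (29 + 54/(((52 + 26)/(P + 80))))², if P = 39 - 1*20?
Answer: 1607824/169 ≈ 9513.8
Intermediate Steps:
P = 19 (P = 39 - 20 = 19)
(29 + 54/(((52 + 26)/(P + 80))))² = (29 + 54/(((52 + 26)/(19 + 80))))² = (29 + 54/((78/99)))² = (29 + 54/((78*(1/99))))² = (29 + 54/(26/33))² = (29 + 54*(33/26))² = (29 + 891/13)² = (1268/13)² = 1607824/169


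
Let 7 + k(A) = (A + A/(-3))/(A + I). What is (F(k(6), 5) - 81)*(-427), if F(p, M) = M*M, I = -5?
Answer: 23912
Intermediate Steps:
k(A) = -7 + 2*A/(3*(-5 + A)) (k(A) = -7 + (A + A/(-3))/(A - 5) = -7 + (A + A*(-⅓))/(-5 + A) = -7 + (A - A/3)/(-5 + A) = -7 + (2*A/3)/(-5 + A) = -7 + 2*A/(3*(-5 + A)))
F(p, M) = M²
(F(k(6), 5) - 81)*(-427) = (5² - 81)*(-427) = (25 - 81)*(-427) = -56*(-427) = 23912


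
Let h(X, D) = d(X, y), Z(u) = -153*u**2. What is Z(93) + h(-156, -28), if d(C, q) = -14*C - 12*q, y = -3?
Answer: -1321077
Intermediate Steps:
h(X, D) = 36 - 14*X (h(X, D) = -14*X - 12*(-3) = -14*X + 36 = 36 - 14*X)
Z(93) + h(-156, -28) = -153*93**2 + (36 - 14*(-156)) = -153*8649 + (36 + 2184) = -1323297 + 2220 = -1321077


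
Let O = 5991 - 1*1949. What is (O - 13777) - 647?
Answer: -10382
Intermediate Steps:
O = 4042 (O = 5991 - 1949 = 4042)
(O - 13777) - 647 = (4042 - 13777) - 647 = -9735 - 647 = -10382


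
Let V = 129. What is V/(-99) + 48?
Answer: 1541/33 ≈ 46.697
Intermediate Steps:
V/(-99) + 48 = 129/(-99) + 48 = -1/99*129 + 48 = -43/33 + 48 = 1541/33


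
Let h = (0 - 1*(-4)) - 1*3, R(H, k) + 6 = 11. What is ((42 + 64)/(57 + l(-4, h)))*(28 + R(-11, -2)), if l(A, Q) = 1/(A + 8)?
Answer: 13992/229 ≈ 61.100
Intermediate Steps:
R(H, k) = 5 (R(H, k) = -6 + 11 = 5)
h = 1 (h = (0 + 4) - 3 = 4 - 3 = 1)
l(A, Q) = 1/(8 + A)
((42 + 64)/(57 + l(-4, h)))*(28 + R(-11, -2)) = ((42 + 64)/(57 + 1/(8 - 4)))*(28 + 5) = (106/(57 + 1/4))*33 = (106/(229/4))*33 = (106*(4/229))*33 = (424/229)*33 = 13992/229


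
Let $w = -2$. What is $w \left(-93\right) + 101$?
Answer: $287$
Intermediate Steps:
$w \left(-93\right) + 101 = \left(-2\right) \left(-93\right) + 101 = 186 + 101 = 287$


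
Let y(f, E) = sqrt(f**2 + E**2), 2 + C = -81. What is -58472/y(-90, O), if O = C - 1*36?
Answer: -58472*sqrt(22261)/22261 ≈ -391.90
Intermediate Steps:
C = -83 (C = -2 - 81 = -83)
O = -119 (O = -83 - 1*36 = -83 - 36 = -119)
y(f, E) = sqrt(E**2 + f**2)
-58472/y(-90, O) = -58472/sqrt((-119)**2 + (-90)**2) = -58472/sqrt(14161 + 8100) = -58472*sqrt(22261)/22261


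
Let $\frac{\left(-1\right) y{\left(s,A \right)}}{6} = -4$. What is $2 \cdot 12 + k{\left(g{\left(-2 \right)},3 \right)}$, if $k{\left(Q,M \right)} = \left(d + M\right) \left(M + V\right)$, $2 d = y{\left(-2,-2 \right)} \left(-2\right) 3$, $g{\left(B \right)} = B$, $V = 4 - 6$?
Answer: $-45$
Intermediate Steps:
$y{\left(s,A \right)} = 24$ ($y{\left(s,A \right)} = \left(-6\right) \left(-4\right) = 24$)
$V = -2$ ($V = 4 - 6 = -2$)
$d = -72$ ($d = \frac{24 \left(-2\right) 3}{2} = \frac{\left(-48\right) 3}{2} = \frac{1}{2} \left(-144\right) = -72$)
$k{\left(Q,M \right)} = \left(-72 + M\right) \left(-2 + M\right)$ ($k{\left(Q,M \right)} = \left(-72 + M\right) \left(M - 2\right) = \left(-72 + M\right) \left(-2 + M\right)$)
$2 \cdot 12 + k{\left(g{\left(-2 \right)},3 \right)} = 2 \cdot 12 + \left(144 + 3^{2} - 222\right) = 24 + \left(144 + 9 - 222\right) = 24 - 69 = -45$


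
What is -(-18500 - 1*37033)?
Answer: 55533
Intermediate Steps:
-(-18500 - 1*37033) = -(-18500 - 37033) = -1*(-55533) = 55533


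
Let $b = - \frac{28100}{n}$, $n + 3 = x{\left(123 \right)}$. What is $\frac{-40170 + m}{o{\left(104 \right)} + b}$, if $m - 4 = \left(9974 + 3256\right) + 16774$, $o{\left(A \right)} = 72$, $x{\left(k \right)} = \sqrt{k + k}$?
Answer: $- \frac{85406529}{100065074} + \frac{35694025 \sqrt{246}}{100065074} \approx 4.7412$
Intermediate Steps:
$x{\left(k \right)} = \sqrt{2} \sqrt{k}$ ($x{\left(k \right)} = \sqrt{2 k} = \sqrt{2} \sqrt{k}$)
$n = -3 + \sqrt{246}$ ($n = -3 + \sqrt{2} \sqrt{123} = -3 + \sqrt{246} \approx 12.684$)
$m = 30008$ ($m = 4 + \left(\left(9974 + 3256\right) + 16774\right) = 4 + \left(13230 + 16774\right) = 4 + 30004 = 30008$)
$b = - \frac{28100}{-3 + \sqrt{246}} \approx -2215.3$
$\frac{-40170 + m}{o{\left(104 \right)} + b} = \frac{-40170 + 30008}{72 - \left(\frac{28100}{79} + \frac{28100 \sqrt{246}}{237}\right)} = - \frac{10162}{- \frac{22412}{79} - \frac{28100 \sqrt{246}}{237}}$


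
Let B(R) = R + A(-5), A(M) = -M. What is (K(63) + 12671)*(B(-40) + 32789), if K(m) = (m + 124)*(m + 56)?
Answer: 1143900696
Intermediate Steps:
K(m) = (56 + m)*(124 + m) (K(m) = (124 + m)*(56 + m) = (56 + m)*(124 + m))
B(R) = 5 + R (B(R) = R - 1*(-5) = R + 5 = 5 + R)
(K(63) + 12671)*(B(-40) + 32789) = ((6944 + 63² + 180*63) + 12671)*((5 - 40) + 32789) = ((6944 + 3969 + 11340) + 12671)*(-35 + 32789) = (22253 + 12671)*32754 = 34924*32754 = 1143900696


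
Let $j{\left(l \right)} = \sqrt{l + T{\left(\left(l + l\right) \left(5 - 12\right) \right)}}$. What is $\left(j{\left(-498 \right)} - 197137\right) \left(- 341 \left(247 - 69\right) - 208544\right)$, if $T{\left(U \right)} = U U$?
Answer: $53077560154 - 269242 \sqrt{48608286} \approx 5.12 \cdot 10^{10}$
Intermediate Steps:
$T{\left(U \right)} = U^{2}$
$j{\left(l \right)} = \sqrt{l + 196 l^{2}}$ ($j{\left(l \right)} = \sqrt{l + \left(\left(l + l\right) \left(5 - 12\right)\right)^{2}} = \sqrt{l + \left(2 l \left(-7\right)\right)^{2}} = \sqrt{l + \left(- 14 l\right)^{2}} = \sqrt{l + 196 l^{2}}$)
$\left(j{\left(-498 \right)} - 197137\right) \left(- 341 \left(247 - 69\right) - 208544\right) = \left(\sqrt{- 498 \left(1 + 196 \left(-498\right)\right)} - 197137\right) \left(- 341 \left(247 - 69\right) - 208544\right) = \left(\sqrt{- 498 \left(1 - 97608\right)} - 197137\right) \left(\left(-341\right) 178 - 208544\right) = \left(\sqrt{\left(-498\right) \left(-97607\right)} - 197137\right) \left(-60698 - 208544\right) = \left(\sqrt{48608286} - 197137\right) \left(-269242\right) = \left(-197137 + \sqrt{48608286}\right) \left(-269242\right) = 53077560154 - 269242 \sqrt{48608286}$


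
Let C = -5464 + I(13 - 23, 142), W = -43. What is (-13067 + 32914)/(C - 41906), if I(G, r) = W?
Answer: -19847/47413 ≈ -0.41860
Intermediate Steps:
I(G, r) = -43
C = -5507 (C = -5464 - 43 = -5507)
(-13067 + 32914)/(C - 41906) = (-13067 + 32914)/(-5507 - 41906) = 19847/(-47413) = 19847*(-1/47413) = -19847/47413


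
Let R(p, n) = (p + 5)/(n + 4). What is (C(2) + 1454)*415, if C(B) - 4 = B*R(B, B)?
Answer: 1818115/3 ≈ 6.0604e+5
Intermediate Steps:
R(p, n) = (5 + p)/(4 + n)
C(B) = 4 + B*(5 + B)/(4 + B) (C(B) = 4 + B*((5 + B)/(4 + B)) = 4 + B*(5 + B)/(4 + B))
(C(2) + 1454)*415 = ((16 + 2**2 + 9*2)/(4 + 2) + 1454)*415 = ((16 + 4 + 18)/6 + 1454)*415 = ((1/6)*38 + 1454)*415 = (19/3 + 1454)*415 = (4381/3)*415 = 1818115/3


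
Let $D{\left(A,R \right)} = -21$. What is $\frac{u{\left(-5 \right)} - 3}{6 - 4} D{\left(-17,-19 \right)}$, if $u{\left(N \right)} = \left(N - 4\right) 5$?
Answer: $504$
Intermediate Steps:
$u{\left(N \right)} = -20 + 5 N$ ($u{\left(N \right)} = \left(-4 + N\right) 5 = -20 + 5 N$)
$\frac{u{\left(-5 \right)} - 3}{6 - 4} D{\left(-17,-19 \right)} = \frac{\left(-20 + 5 \left(-5\right)\right) - 3}{6 - 4} \left(-21\right) = \frac{\left(-20 - 25\right) - 3}{2} \left(-21\right) = \left(-45 - 3\right) \frac{1}{2} \left(-21\right) = \left(-48\right) \frac{1}{2} \left(-21\right) = \left(-24\right) \left(-21\right) = 504$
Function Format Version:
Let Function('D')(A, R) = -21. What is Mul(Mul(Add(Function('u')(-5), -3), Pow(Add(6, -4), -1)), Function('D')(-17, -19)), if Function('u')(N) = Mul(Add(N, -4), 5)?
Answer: 504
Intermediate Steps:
Function('u')(N) = Add(-20, Mul(5, N)) (Function('u')(N) = Mul(Add(-4, N), 5) = Add(-20, Mul(5, N)))
Mul(Mul(Add(Function('u')(-5), -3), Pow(Add(6, -4), -1)), Function('D')(-17, -19)) = Mul(Mul(Add(Add(-20, Mul(5, -5)), -3), Pow(Add(6, -4), -1)), -21) = Mul(Mul(Add(Add(-20, -25), -3), Pow(2, -1)), -21) = Mul(Mul(Add(-45, -3), Rational(1, 2)), -21) = Mul(Mul(-48, Rational(1, 2)), -21) = Mul(-24, -21) = 504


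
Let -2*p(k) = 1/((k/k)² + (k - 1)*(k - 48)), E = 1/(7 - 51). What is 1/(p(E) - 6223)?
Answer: -97021/603762651 ≈ -0.00016069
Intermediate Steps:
E = -1/44 (E = 1/(-44) = -1/44 ≈ -0.022727)
p(k) = -1/(2*(1 + (-1 + k)*(-48 + k))) (p(k) = -1/(2*((k/k)² + (k - 1)*(k - 48))) = -1/(2*(1² + (-1 + k)*(-48 + k))) = -1/(2*(1 + (-1 + k)*(-48 + k))))
1/(p(E) - 6223) = 1/(-1/(98 - 98*(-1/44) + 2*(-1/44)²) - 6223) = 1/(-1/(98 + 49/22 + 2*(1/1936)) - 6223) = 1/(-1/(98 + 49/22 + 1/968) - 6223) = 1/(-1/97021/968 - 6223) = 1/(-1*968/97021 - 6223) = 1/(-968/97021 - 6223) = 1/(-603762651/97021) = -97021/603762651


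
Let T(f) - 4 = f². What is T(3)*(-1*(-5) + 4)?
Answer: 117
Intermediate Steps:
T(f) = 4 + f²
T(3)*(-1*(-5) + 4) = (4 + 3²)*(-1*(-5) + 4) = (4 + 9)*(5 + 4) = 13*9 = 117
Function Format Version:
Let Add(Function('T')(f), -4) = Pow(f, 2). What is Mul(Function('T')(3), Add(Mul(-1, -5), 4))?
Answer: 117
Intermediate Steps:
Function('T')(f) = Add(4, Pow(f, 2))
Mul(Function('T')(3), Add(Mul(-1, -5), 4)) = Mul(Add(4, Pow(3, 2)), Add(Mul(-1, -5), 4)) = Mul(Add(4, 9), Add(5, 4)) = Mul(13, 9) = 117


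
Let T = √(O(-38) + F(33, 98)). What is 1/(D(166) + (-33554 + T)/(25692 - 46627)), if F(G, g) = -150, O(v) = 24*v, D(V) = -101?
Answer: -4840360415/481118415247 + 20935*I*√118/1443355245741 ≈ -0.010061 + 1.5756e-7*I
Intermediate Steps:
T = 3*I*√118 (T = √(24*(-38) - 150) = √(-912 - 150) = √(-1062) = 3*I*√118 ≈ 32.588*I)
1/(D(166) + (-33554 + T)/(25692 - 46627)) = 1/(-101 + (-33554 + 3*I*√118)/(25692 - 46627)) = 1/(-101 + (-33554 + 3*I*√118)/(-20935)) = 1/(-101 + (-33554 + 3*I*√118)*(-1/20935)) = 1/(-101 + (33554/20935 - 3*I*√118/20935)) = 1/(-2080881/20935 - 3*I*√118/20935)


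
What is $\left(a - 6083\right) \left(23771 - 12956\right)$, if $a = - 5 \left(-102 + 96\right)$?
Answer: $-65463195$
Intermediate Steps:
$a = 30$ ($a = \left(-5\right) \left(-6\right) = 30$)
$\left(a - 6083\right) \left(23771 - 12956\right) = \left(30 - 6083\right) \left(23771 - 12956\right) = \left(-6053\right) 10815 = -65463195$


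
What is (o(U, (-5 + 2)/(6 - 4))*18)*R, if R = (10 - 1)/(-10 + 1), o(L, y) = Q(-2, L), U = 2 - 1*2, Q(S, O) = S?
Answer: 36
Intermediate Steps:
U = 0 (U = 2 - 2 = 0)
o(L, y) = -2
R = -1 (R = 9/(-9) = 9*(-1/9) = -1)
(o(U, (-5 + 2)/(6 - 4))*18)*R = -2*18*(-1) = -36*(-1) = 36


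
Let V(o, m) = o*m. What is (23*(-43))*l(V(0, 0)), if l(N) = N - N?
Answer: 0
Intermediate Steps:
V(o, m) = m*o
l(N) = 0
(23*(-43))*l(V(0, 0)) = (23*(-43))*0 = -989*0 = 0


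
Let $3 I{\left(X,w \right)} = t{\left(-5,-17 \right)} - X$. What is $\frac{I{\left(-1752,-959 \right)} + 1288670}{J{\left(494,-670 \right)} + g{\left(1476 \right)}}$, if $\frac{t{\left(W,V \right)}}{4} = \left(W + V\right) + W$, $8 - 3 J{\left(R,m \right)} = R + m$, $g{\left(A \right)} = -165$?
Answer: $- \frac{3867654}{311} \approx -12436.0$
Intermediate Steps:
$J{\left(R,m \right)} = \frac{8}{3} - \frac{R}{3} - \frac{m}{3}$ ($J{\left(R,m \right)} = \frac{8}{3} - \frac{R + m}{3} = \frac{8}{3} - \left(\frac{R}{3} + \frac{m}{3}\right) = \frac{8}{3} - \frac{R}{3} - \frac{m}{3}$)
$t{\left(W,V \right)} = 4 V + 8 W$ ($t{\left(W,V \right)} = 4 \left(\left(W + V\right) + W\right) = 4 \left(\left(V + W\right) + W\right) = 4 \left(V + 2 W\right) = 4 V + 8 W$)
$I{\left(X,w \right)} = -36 - \frac{X}{3}$ ($I{\left(X,w \right)} = \frac{\left(4 \left(-17\right) + 8 \left(-5\right)\right) - X}{3} = \frac{\left(-68 - 40\right) - X}{3} = \frac{-108 - X}{3} = -36 - \frac{X}{3}$)
$\frac{I{\left(-1752,-959 \right)} + 1288670}{J{\left(494,-670 \right)} + g{\left(1476 \right)}} = \frac{\left(-36 - -584\right) + 1288670}{\left(\frac{8}{3} - \frac{494}{3} - - \frac{670}{3}\right) - 165} = \frac{\left(-36 + 584\right) + 1288670}{\left(\frac{8}{3} - \frac{494}{3} + \frac{670}{3}\right) - 165} = \frac{548 + 1288670}{\frac{184}{3} - 165} = \frac{1289218}{- \frac{311}{3}} = 1289218 \left(- \frac{3}{311}\right) = - \frac{3867654}{311}$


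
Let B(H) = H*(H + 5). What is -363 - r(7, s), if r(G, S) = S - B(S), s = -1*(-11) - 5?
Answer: -303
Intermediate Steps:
s = 6 (s = 11 - 5 = 6)
B(H) = H*(5 + H)
r(G, S) = S - S*(5 + S)
-363 - r(7, s) = -363 - 6*(-4 - 1*6) = -363 - 6*(-4 - 6) = -363 - 6*(-10) = -363 - 1*(-60) = -363 + 60 = -303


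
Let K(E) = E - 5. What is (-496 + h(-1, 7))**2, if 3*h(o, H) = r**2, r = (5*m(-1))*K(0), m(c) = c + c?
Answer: 1024144/9 ≈ 1.1379e+5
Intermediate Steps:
K(E) = -5 + E
m(c) = 2*c
r = 50 (r = (5*(2*(-1)))*(-5 + 0) = (5*(-2))*(-5) = -10*(-5) = 50)
h(o, H) = 2500/3 (h(o, H) = (1/3)*50**2 = (1/3)*2500 = 2500/3)
(-496 + h(-1, 7))**2 = (-496 + 2500/3)**2 = (1012/3)**2 = 1024144/9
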